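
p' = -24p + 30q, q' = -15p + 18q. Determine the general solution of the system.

p(t) = -K_1e^(-3t)sin(3t) + 3K_1e^(-3t)cos(3t) + 3K_2e^(-3t)sin(3t) + K_2e^(-3t)cos(3t), q(t) = -K_1e^(-3t)sin(3t) + 2K_1e^(-3t)cos(3t) + 2K_2e^(-3t)sin(3t) + K_2e^(-3t)cos(3t)

Coefficient matrix A = [[-24, 30], [-15, 18]].
Characteristic polynomial det(A - λI) = λ^2 + 6λ + 18 = 0.
Eigenvalues λ = -3 ± 3i (complex conjugate pair).
For λ=-3+3i: an eigenvector is (3,2) - i(-1,-1) = (3 + i, 2 + i).
A real fundamental pair from Re and Im of e^((-3+3i)t)v: X_1 = e^(-3t)(cos(3t)·(3,2) + sin(3t)·(-1,-1)), X_2 = e^(-3t)(sin(3t)·(3,2) - cos(3t)·(-1,-1)).
General solution: K_1X_1 + K_2X_2.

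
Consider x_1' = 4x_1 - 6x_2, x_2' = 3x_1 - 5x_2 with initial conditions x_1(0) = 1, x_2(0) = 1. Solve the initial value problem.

Coefficient matrix A = [[4, -6], [3, -5]].
Characteristic polynomial det(A - λI) = λ^2 + λ - 2 = 0.
Eigenvalues λ = -2, 1.
For λ=-2: (A-λI) row 1 is [6, -6], so an eigenvector is (1, 1).
For λ=1: (A-λI) row 1 is [3, -6], so an eigenvector is (-2, -1).
General solution: C_1e^(-2t)(1,1) + C_2e^(t)(-2,-1).
Applying x_1(0)=1, x_2(0)=1 gives C_1=1, C_2=0.

x_1(t) = e^(-2t), x_2(t) = e^(-2t)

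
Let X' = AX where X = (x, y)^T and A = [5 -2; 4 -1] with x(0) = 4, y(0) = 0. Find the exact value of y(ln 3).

A = [[5,-2],[4,-1]]; eigenvalues λ = 1, 3.
Eigenvectors: (-1,-2) for λ=1, (-1,-1) for λ=3.
From the initial condition, c_1 = 4, c_2 = -8.
y(ln 3) = (4)(3^1)(-2) + (-8)(3^3)(-1) = 192.

192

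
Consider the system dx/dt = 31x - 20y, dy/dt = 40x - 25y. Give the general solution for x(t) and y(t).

x(t) = -2c_1e^(3t)sin(4t) - c_1e^(3t)cos(4t) - c_2e^(3t)sin(4t) + 2c_2e^(3t)cos(4t), y(t) = -3c_1e^(3t)sin(4t) - c_1e^(3t)cos(4t) - c_2e^(3t)sin(4t) + 3c_2e^(3t)cos(4t)

Coefficient matrix A = [[31, -20], [40, -25]].
Characteristic polynomial det(A - λI) = λ^2 - 6λ + 25 = 0.
Eigenvalues λ = 3 ± 4i (complex conjugate pair).
For λ=3+4i: an eigenvector is (-1,-1) - i(-2,-3) = (-1 + 2i, -1 + 3i).
A real fundamental pair from Re and Im of e^((3+4i)t)v: X_1 = e^(3t)(cos(4t)·(-1,-1) + sin(4t)·(-2,-3)), X_2 = e^(3t)(sin(4t)·(-1,-1) - cos(4t)·(-2,-3)).
General solution: c_1X_1 + c_2X_2.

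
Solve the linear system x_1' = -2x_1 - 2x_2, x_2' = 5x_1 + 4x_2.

Coefficient matrix A = [[-2, -2], [5, 4]].
Characteristic polynomial det(A - λI) = λ^2 - 2λ + 2 = 0.
Eigenvalues λ = 1 ± i (complex conjugate pair).
For λ=1+i: an eigenvector is (-1,2) - i(-1,1) = (-1 + i, 2 - i).
A real fundamental pair from Re and Im of e^((1+i)t)v: X_1 = e^(t)(cos(t)·(-1,2) + sin(t)·(-1,1)), X_2 = e^(t)(sin(t)·(-1,2) - cos(t)·(-1,1)).
General solution: K_1X_1 + K_2X_2.

x_1(t) = -K_1e^(t)sin(t) - K_1e^(t)cos(t) - K_2e^(t)sin(t) + K_2e^(t)cos(t), x_2(t) = K_1e^(t)sin(t) + 2K_1e^(t)cos(t) + 2K_2e^(t)sin(t) - K_2e^(t)cos(t)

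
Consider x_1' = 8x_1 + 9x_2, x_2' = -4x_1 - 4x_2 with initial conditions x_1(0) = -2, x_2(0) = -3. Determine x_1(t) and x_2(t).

x_1(t) = -39te^(2t) - 2e^(2t), x_2(t) = 26te^(2t) - 3e^(2t)

Coefficient matrix A = [[8, 9], [-4, -4]].
Characteristic polynomial det(A - λI) = λ^2 - 4λ + 4 = 0.
Single eigenvalue λ = 2 with algebraic multiplicity 2.
Eigenvector v = (3,-2); generalized eigenvector w with (A-λI)w=v is (-1,1).
General solution: e^(2t)[c_1·v + c_2·(t·v + w)].
Applying x_1(0)=-2, x_2(0)=-3 gives c_1=-5, c_2=-13.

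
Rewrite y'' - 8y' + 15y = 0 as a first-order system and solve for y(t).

Let x_1 = y, x_2 = y'. Then x_1' = x_2 and x_2' = -15x_1 + 8x_2.
A = [[0,1],[-15,8]]; det(A-λI) = λ^2 - 8λ + 15.
Eigenvalues λ = 3, 5 with eigenvectors (1,3), (1,5).

y(t) = C_1e^(3t) + C_2e^(5t)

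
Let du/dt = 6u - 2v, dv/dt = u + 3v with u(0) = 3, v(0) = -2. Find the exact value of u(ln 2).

208

A = [[6,-2],[1,3]]; eigenvalues λ = 4, 5.
Eigenvectors: (-1,-1) for λ=4, (2,1) for λ=5.
From the initial condition, c_1 = 7, c_2 = 5.
u(ln 2) = (7)(2^4)(-1) + (5)(2^5)(2) = 208.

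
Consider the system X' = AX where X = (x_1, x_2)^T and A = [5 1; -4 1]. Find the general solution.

x_1(t) = -c_1e^(3t) - c_2te^(3t) - 2c_2e^(3t), x_2(t) = 2c_1e^(3t) + 2c_2te^(3t) + 3c_2e^(3t)

Coefficient matrix A = [[5, 1], [-4, 1]].
Characteristic polynomial det(A - λI) = λ^2 - 6λ + 9 = 0.
Single eigenvalue λ = 3 with algebraic multiplicity 2.
Eigenvector v = (-1,2); generalized eigenvector w with (A-λI)w=v is (-2,3).
General solution: e^(3t)[c_1·v + c_2·(t·v + w)].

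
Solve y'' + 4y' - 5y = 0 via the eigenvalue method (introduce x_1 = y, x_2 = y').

Let x_1 = y, x_2 = y'. Then x_1' = x_2 and x_2' = 5x_1 - 4x_2.
A = [[0,1],[5,-4]]; det(A-λI) = λ^2 + 4λ - 5.
Eigenvalues λ = -5, 1 with eigenvectors (1,-5), (1,1).

y(t) = C_1e^(-5t) + C_2e^(t)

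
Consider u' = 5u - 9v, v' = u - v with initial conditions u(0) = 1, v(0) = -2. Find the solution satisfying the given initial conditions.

Coefficient matrix A = [[5, -9], [1, -1]].
Characteristic polynomial det(A - λI) = λ^2 - 4λ + 4 = 0.
Single eigenvalue λ = 2 with algebraic multiplicity 2.
Eigenvector v = (3,1); generalized eigenvector w with (A-λI)w=v is (-2,-1).
General solution: e^(2t)[C_1·v + C_2·(t·v + w)].
Applying u(0)=1, v(0)=-2 gives C_1=5, C_2=7.

u(t) = 21te^(2t) + e^(2t), v(t) = 7te^(2t) - 2e^(2t)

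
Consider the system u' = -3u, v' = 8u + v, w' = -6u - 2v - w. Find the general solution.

u(t) = -K_3e^(-3t), v(t) = -K_2e^(t) + 2K_3e^(-3t), w(t) = K_1e^(-t) + K_2e^(t) - K_3e^(-3t)

Coefficient matrix A = [[-3, 0, 0], [8, 1, 0], [-6, -2, -1]].
det(A - λI) = 0 gives eigenvalues λ = -1, 1, -3.
For λ=-1: eigenvector (0,0,1).
For λ=1: eigenvector (0,-1,1).
For λ=-3: eigenvector (-1,2,-1).
General solution: K_1e^(-t)(0,0,1) + K_2e^(t)(0,-1,1) + K_3e^(-3t)(-1,2,-1).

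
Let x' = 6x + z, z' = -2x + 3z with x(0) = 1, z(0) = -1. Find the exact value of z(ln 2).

A = [[6,1],[-2,3]]; eigenvalues λ = 4, 5.
Eigenvectors: (1,-2) for λ=4, (1,-1) for λ=5.
From the initial condition, c_1 = 0, c_2 = 1.
z(ln 2) = (0)(2^4)(-2) + (1)(2^5)(-1) = -32.

-32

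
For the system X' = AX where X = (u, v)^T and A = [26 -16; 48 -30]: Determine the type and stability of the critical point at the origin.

A = [[26,-16],[48,-30]]; det(A-λI) = λ^2 + 4λ - 12.
λ = -6, 2: opposite signs.

saddle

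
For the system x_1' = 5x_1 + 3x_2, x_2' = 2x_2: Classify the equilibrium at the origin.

A = [[5,3],[0,2]]; det(A-λI) = λ^2 - 7λ + 10.
λ = 2, 5: both positive.

unstable node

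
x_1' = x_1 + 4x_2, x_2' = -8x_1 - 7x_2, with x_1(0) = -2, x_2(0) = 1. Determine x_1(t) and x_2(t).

x_1(t) = -e^(-3t)sin(4t) - 2e^(-3t)cos(4t), x_2(t) = 3e^(-3t)sin(4t) + e^(-3t)cos(4t)

Coefficient matrix A = [[1, 4], [-8, -7]].
Characteristic polynomial det(A - λI) = λ^2 + 6λ + 25 = 0.
Eigenvalues λ = -3 ± 4i (complex conjugate pair).
For λ=-3+4i: an eigenvector is (0,-1) - i(-1,1) = (0 + i, -1 - i).
A real fundamental pair from Re and Im of e^((-3+4i)t)v: X_1 = e^(-3t)(cos(4t)·(0,-1) + sin(4t)·(-1,1)), X_2 = e^(-3t)(sin(4t)·(0,-1) - cos(4t)·(-1,1)).
General solution: c_1X_1 + c_2X_2.
Applying x_1(0)=-2, x_2(0)=1 gives c_1=1, c_2=-2.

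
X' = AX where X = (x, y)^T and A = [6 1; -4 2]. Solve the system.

x(t) = K_1e^(4t) + K_2te^(4t) + K_2e^(4t), y(t) = -2K_1e^(4t) - 2K_2te^(4t) - K_2e^(4t)

Coefficient matrix A = [[6, 1], [-4, 2]].
Characteristic polynomial det(A - λI) = λ^2 - 8λ + 16 = 0.
Single eigenvalue λ = 4 with algebraic multiplicity 2.
Eigenvector v = (1,-2); generalized eigenvector w with (A-λI)w=v is (1,-1).
General solution: e^(4t)[K_1·v + K_2·(t·v + w)].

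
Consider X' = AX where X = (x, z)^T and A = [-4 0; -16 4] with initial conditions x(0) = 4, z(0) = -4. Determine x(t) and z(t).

Coefficient matrix A = [[-4, 0], [-16, 4]].
Characteristic polynomial det(A - λI) = λ^2 - 16 = 0.
Eigenvalues λ = 4, -4.
For λ=4: (A-λI) row 1 is [-8, 0], so an eigenvector is (0, 1).
For λ=-4: (A-λI) row 2 is [-16, 8], so an eigenvector is (-1, -2).
General solution: K_1e^(4t)(0,1) + K_2e^(-4t)(-1,-2).
Applying x(0)=4, z(0)=-4 gives K_1=-12, K_2=-4.

x(t) = 4e^(-4t), z(t) = -12e^(4t) + 8e^(-4t)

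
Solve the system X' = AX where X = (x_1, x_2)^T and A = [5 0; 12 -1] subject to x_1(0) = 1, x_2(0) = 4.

Coefficient matrix A = [[5, 0], [12, -1]].
Characteristic polynomial det(A - λI) = λ^2 - 4λ - 5 = 0.
Eigenvalues λ = -1, 5.
For λ=-1: (A-λI) row 1 is [6, 0], so an eigenvector is (0, 1).
For λ=5: (A-λI) row 2 is [12, -6], so an eigenvector is (-1, -2).
General solution: K_1e^(-t)(0,1) + K_2e^(5t)(-1,-2).
Applying x_1(0)=1, x_2(0)=4 gives K_1=2, K_2=-1.

x_1(t) = e^(5t), x_2(t) = 2e^(5t) + 2e^(-t)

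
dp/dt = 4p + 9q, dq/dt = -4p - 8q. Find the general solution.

Coefficient matrix A = [[4, 9], [-4, -8]].
Characteristic polynomial det(A - λI) = λ^2 + 4λ + 4 = 0.
Single eigenvalue λ = -2 with algebraic multiplicity 2.
Eigenvector v = (3,-2); generalized eigenvector w with (A-λI)w=v is (2,-1).
General solution: e^(-2t)[C_1·v + C_2·(t·v + w)].

p(t) = 3C_1e^(-2t) + 3C_2te^(-2t) + 2C_2e^(-2t), q(t) = -2C_1e^(-2t) - 2C_2te^(-2t) - C_2e^(-2t)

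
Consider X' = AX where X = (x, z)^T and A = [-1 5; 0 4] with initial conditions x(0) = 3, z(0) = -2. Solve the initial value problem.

x(t) = -2e^(4t) + 5e^(-t), z(t) = -2e^(4t)

Coefficient matrix A = [[-1, 5], [0, 4]].
Characteristic polynomial det(A - λI) = λ^2 - 3λ - 4 = 0.
Eigenvalues λ = -1, 4.
For λ=-1: (A-λI) row 1 is [0, 5], so an eigenvector is (1, 0).
For λ=4: (A-λI) row 1 is [-5, 5], so an eigenvector is (-1, -1).
General solution: K_1e^(-t)(1,0) + K_2e^(4t)(-1,-1).
Applying x(0)=3, z(0)=-2 gives K_1=5, K_2=2.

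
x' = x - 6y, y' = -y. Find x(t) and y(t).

Coefficient matrix A = [[1, -6], [0, -1]].
Characteristic polynomial det(A - λI) = λ^2 - 1 = 0.
Eigenvalues λ = -1, 1.
For λ=-1: (A-λI) row 1 is [2, -6], so an eigenvector is (-3, -1).
For λ=1: (A-λI) row 1 is [0, -6], so an eigenvector is (-1, 0).
General solution: c_1e^(-t)(-3,-1) + c_2e^(t)(-1,0).

x(t) = -3c_1e^(-t) - c_2e^(t), y(t) = -c_1e^(-t)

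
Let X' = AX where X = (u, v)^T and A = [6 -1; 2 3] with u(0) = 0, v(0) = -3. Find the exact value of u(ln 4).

A = [[6,-1],[2,3]]; eigenvalues λ = 5, 4.
Eigenvectors: (1,1) for λ=5, (1,2) for λ=4.
From the initial condition, c_1 = 3, c_2 = -3.
u(ln 4) = (3)(4^5)(1) + (-3)(4^4)(1) = 2304.

2304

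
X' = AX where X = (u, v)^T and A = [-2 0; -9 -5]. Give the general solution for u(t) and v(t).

u(t) = K_2e^(-2t), v(t) = K_1e^(-5t) - 3K_2e^(-2t)

Coefficient matrix A = [[-2, 0], [-9, -5]].
Characteristic polynomial det(A - λI) = λ^2 + 7λ + 10 = 0.
Eigenvalues λ = -5, -2.
For λ=-5: (A-λI) row 1 is [3, 0], so an eigenvector is (0, 1).
For λ=-2: (A-λI) row 2 is [-9, -3], so an eigenvector is (1, -3).
General solution: K_1e^(-5t)(0,1) + K_2e^(-2t)(1,-3).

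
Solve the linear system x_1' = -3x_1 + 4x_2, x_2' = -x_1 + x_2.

x_1(t) = 2c_1e^(-t) + 2c_2te^(-t) - 3c_2e^(-t), x_2(t) = c_1e^(-t) + c_2te^(-t) - c_2e^(-t)

Coefficient matrix A = [[-3, 4], [-1, 1]].
Characteristic polynomial det(A - λI) = λ^2 + 2λ + 1 = 0.
Single eigenvalue λ = -1 with algebraic multiplicity 2.
Eigenvector v = (2,1); generalized eigenvector w with (A-λI)w=v is (-3,-1).
General solution: e^(-t)[c_1·v + c_2·(t·v + w)].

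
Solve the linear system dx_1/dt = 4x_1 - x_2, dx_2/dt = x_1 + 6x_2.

x_1(t) = c_1e^(5t) + c_2te^(5t) + c_2e^(5t), x_2(t) = -c_1e^(5t) - c_2te^(5t) - 2c_2e^(5t)

Coefficient matrix A = [[4, -1], [1, 6]].
Characteristic polynomial det(A - λI) = λ^2 - 10λ + 25 = 0.
Single eigenvalue λ = 5 with algebraic multiplicity 2.
Eigenvector v = (1,-1); generalized eigenvector w with (A-λI)w=v is (1,-2).
General solution: e^(5t)[c_1·v + c_2·(t·v + w)].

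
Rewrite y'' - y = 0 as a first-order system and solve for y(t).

y(t) = C_1e^(t) + C_2e^(-t)

Let x_1 = y, x_2 = y'. Then x_1' = x_2 and x_2' = x_1.
A = [[0,1],[1,0]]; det(A-λI) = λ^2 - 1.
Eigenvalues λ = 1, -1 with eigenvectors (1,1), (1,-1).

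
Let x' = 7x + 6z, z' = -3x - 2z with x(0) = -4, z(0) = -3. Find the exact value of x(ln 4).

-3544

A = [[7,6],[-3,-2]]; eigenvalues λ = 1, 4.
Eigenvectors: (-1,1) for λ=1, (-2,1) for λ=4.
From the initial condition, c_1 = -10, c_2 = 7.
x(ln 4) = (-10)(4^1)(-1) + (7)(4^4)(-2) = -3544.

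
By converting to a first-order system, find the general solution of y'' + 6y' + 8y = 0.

Let x_1 = y, x_2 = y'. Then x_1' = x_2 and x_2' = -8x_1 - 6x_2.
A = [[0,1],[-8,-6]]; det(A-λI) = λ^2 + 6λ + 8.
Eigenvalues λ = -2, -4 with eigenvectors (1,-2), (1,-4).

y(t) = c_1e^(-2t) + c_2e^(-4t)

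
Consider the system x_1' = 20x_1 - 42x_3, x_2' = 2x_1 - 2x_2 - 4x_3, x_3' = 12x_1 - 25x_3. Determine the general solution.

x_1(t) = -7c_1e^(-4t) + 2c_3e^(-t), x_2(t) = -c_1e^(-4t) + c_2e^(-2t), x_3(t) = -4c_1e^(-4t) + c_3e^(-t)

Coefficient matrix A = [[20, 0, -42], [2, -2, -4], [12, 0, -25]].
det(A - λI) = 0 gives eigenvalues λ = -4, -2, -1.
For λ=-4: eigenvector (-7,-1,-4).
For λ=-2: eigenvector (0,1,0).
For λ=-1: eigenvector (2,0,1).
General solution: c_1e^(-4t)(-7,-1,-4) + c_2e^(-2t)(0,1,0) + c_3e^(-t)(2,0,1).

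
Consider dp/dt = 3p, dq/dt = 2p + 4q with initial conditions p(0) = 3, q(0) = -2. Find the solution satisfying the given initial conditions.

p(t) = 3e^(3t), q(t) = 4e^(4t) - 6e^(3t)

Coefficient matrix A = [[3, 0], [2, 4]].
Characteristic polynomial det(A - λI) = λ^2 - 7λ + 12 = 0.
Eigenvalues λ = 3, 4.
For λ=3: (A-λI) row 2 is [2, 1], so an eigenvector is (1, -2).
For λ=4: (A-λI) row 1 is [-1, 0], so an eigenvector is (0, -1).
General solution: K_1e^(3t)(1,-2) + K_2e^(4t)(0,-1).
Applying p(0)=3, q(0)=-2 gives K_1=3, K_2=-4.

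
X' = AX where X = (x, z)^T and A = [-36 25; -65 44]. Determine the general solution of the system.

Coefficient matrix A = [[-36, 25], [-65, 44]].
Characteristic polynomial det(A - λI) = λ^2 - 8λ + 41 = 0.
Eigenvalues λ = 4 ± 5i (complex conjugate pair).
For λ=4+5i: an eigenvector is (2,3) - i(-1,-2) = (2 + i, 3 + 2i).
A real fundamental pair from Re and Im of e^((4+5i)t)v: X_1 = e^(4t)(cos(5t)·(2,3) + sin(5t)·(-1,-2)), X_2 = e^(4t)(sin(5t)·(2,3) - cos(5t)·(-1,-2)).
General solution: C_1X_1 + C_2X_2.

x(t) = -C_1e^(4t)sin(5t) + 2C_1e^(4t)cos(5t) + 2C_2e^(4t)sin(5t) + C_2e^(4t)cos(5t), z(t) = -2C_1e^(4t)sin(5t) + 3C_1e^(4t)cos(5t) + 3C_2e^(4t)sin(5t) + 2C_2e^(4t)cos(5t)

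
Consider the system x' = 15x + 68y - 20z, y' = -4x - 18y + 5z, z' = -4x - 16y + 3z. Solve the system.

x(t) = 4c_1e^(3t) - 3c_2e^(-t) + 4c_3e^(-2t), y(t) = -c_1e^(3t) + c_2e^(-t) - c_3e^(-2t), z(t) = -c_1e^(3t) + c_2e^(-t)

Coefficient matrix A = [[15, 68, -20], [-4, -18, 5], [-4, -16, 3]].
det(A - λI) = 0 gives eigenvalues λ = 3, -1, -2.
For λ=3: eigenvector (4,-1,-1).
For λ=-1: eigenvector (-3,1,1).
For λ=-2: eigenvector (4,-1,0).
General solution: c_1e^(3t)(4,-1,-1) + c_2e^(-t)(-3,1,1) + c_3e^(-2t)(4,-1,0).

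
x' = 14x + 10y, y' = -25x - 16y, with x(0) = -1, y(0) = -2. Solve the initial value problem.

x(t) = -7e^(-t)sin(5t) - e^(-t)cos(5t), y(t) = 11e^(-t)sin(5t) - 2e^(-t)cos(5t)

Coefficient matrix A = [[14, 10], [-25, -16]].
Characteristic polynomial det(A - λI) = λ^2 + 2λ + 26 = 0.
Eigenvalues λ = -1 ± 5i (complex conjugate pair).
For λ=-1+5i: an eigenvector is (1,-2) - i(-1,1) = (1 + i, -2 - i).
A real fundamental pair from Re and Im of e^((-1+5i)t)v: X_1 = e^(-t)(cos(5t)·(1,-2) + sin(5t)·(-1,1)), X_2 = e^(-t)(sin(5t)·(1,-2) - cos(5t)·(-1,1)).
General solution: c_1X_1 + c_2X_2.
Applying x(0)=-1, y(0)=-2 gives c_1=3, c_2=-4.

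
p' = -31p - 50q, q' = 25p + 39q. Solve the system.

p(t) = c_1e^(4t)sin(5t) - 3c_1e^(4t)cos(5t) - 3c_2e^(4t)sin(5t) - c_2e^(4t)cos(5t), q(t) = -c_1e^(4t)sin(5t) + 2c_1e^(4t)cos(5t) + 2c_2e^(4t)sin(5t) + c_2e^(4t)cos(5t)

Coefficient matrix A = [[-31, -50], [25, 39]].
Characteristic polynomial det(A - λI) = λ^2 - 8λ + 41 = 0.
Eigenvalues λ = 4 ± 5i (complex conjugate pair).
For λ=4+5i: an eigenvector is (-3,2) - i(1,-1) = (-3 - i, 2 + i).
A real fundamental pair from Re and Im of e^((4+5i)t)v: X_1 = e^(4t)(cos(5t)·(-3,2) + sin(5t)·(1,-1)), X_2 = e^(4t)(sin(5t)·(-3,2) - cos(5t)·(1,-1)).
General solution: c_1X_1 + c_2X_2.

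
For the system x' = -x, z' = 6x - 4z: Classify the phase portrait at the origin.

A = [[-1,0],[6,-4]]; det(A-λI) = λ^2 + 5λ + 4.
λ = -4, -1: both negative.

stable node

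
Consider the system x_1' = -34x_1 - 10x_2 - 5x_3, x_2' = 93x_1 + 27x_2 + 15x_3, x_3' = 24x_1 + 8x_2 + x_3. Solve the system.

x_1(t) = c_1e^(-4t) - c_3e^(t), x_2(t) = -3c_1e^(-4t) + c_2e^(-3t) + 3c_3e^(t), x_3(t) = -2c_2e^(-3t) + c_3e^(t)

Coefficient matrix A = [[-34, -10, -5], [93, 27, 15], [24, 8, 1]].
det(A - λI) = 0 gives eigenvalues λ = -4, -3, 1.
For λ=-4: eigenvector (1,-3,0).
For λ=-3: eigenvector (0,1,-2).
For λ=1: eigenvector (-1,3,1).
General solution: c_1e^(-4t)(1,-3,0) + c_2e^(-3t)(0,1,-2) + c_3e^(t)(-1,3,1).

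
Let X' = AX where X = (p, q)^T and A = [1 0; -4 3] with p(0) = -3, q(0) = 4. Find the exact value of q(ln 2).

A = [[1,0],[-4,3]]; eigenvalues λ = 3, 1.
Eigenvectors: (0,-1) for λ=3, (-1,-2) for λ=1.
From the initial condition, c_1 = -10, c_2 = 3.
q(ln 2) = (-10)(2^3)(-1) + (3)(2^1)(-2) = 68.

68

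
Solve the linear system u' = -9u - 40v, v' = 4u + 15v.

u(t) = -C_1e^(3t)sin(4t) - 3C_1e^(3t)cos(4t) - 3C_2e^(3t)sin(4t) + C_2e^(3t)cos(4t), v(t) = C_1e^(3t)cos(4t) + C_2e^(3t)sin(4t)

Coefficient matrix A = [[-9, -40], [4, 15]].
Characteristic polynomial det(A - λI) = λ^2 - 6λ + 25 = 0.
Eigenvalues λ = 3 ± 4i (complex conjugate pair).
For λ=3+4i: an eigenvector is (-3,1) - i(-1,0) = (-3 + i, 1).
A real fundamental pair from Re and Im of e^((3+4i)t)v: X_1 = e^(3t)(cos(4t)·(-3,1) + sin(4t)·(-1,0)), X_2 = e^(3t)(sin(4t)·(-3,1) - cos(4t)·(-1,0)).
General solution: C_1X_1 + C_2X_2.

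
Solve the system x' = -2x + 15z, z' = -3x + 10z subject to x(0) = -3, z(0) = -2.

Coefficient matrix A = [[-2, 15], [-3, 10]].
Characteristic polynomial det(A - λI) = λ^2 - 8λ + 25 = 0.
Eigenvalues λ = 4 ± 3i (complex conjugate pair).
For λ=4+3i: an eigenvector is (-1,0) - i(2,1) = (-1 - 2i, 0 - i).
A real fundamental pair from Re and Im of e^((4+3i)t)v: X_1 = e^(4t)(cos(3t)·(-1,0) + sin(3t)·(2,1)), X_2 = e^(4t)(sin(3t)·(-1,0) - cos(3t)·(2,1)).
General solution: c_1X_1 + c_2X_2.
Applying x(0)=-3, z(0)=-2 gives c_1=-1, c_2=2.

x(t) = -4e^(4t)sin(3t) - 3e^(4t)cos(3t), z(t) = -e^(4t)sin(3t) - 2e^(4t)cos(3t)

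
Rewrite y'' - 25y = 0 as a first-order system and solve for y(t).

y(t) = c_1e^(5t) + c_2e^(-5t)

Let x_1 = y, x_2 = y'. Then x_1' = x_2 and x_2' = 25x_1.
A = [[0,1],[25,0]]; det(A-λI) = λ^2 - 25.
Eigenvalues λ = 5, -5 with eigenvectors (1,5), (1,-5).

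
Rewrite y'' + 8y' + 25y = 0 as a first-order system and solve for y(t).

y(t) = c_1e^(-4t)cos(3t) + c_2e^(-4t)sin(3t)

Let x_1 = y, x_2 = y'. Then x_1' = x_2 and x_2' = -25x_1 - 8x_2.
A = [[0,1],[-25,-8]]; det(A-λI) = λ^2 + 8λ + 25.
Eigenvalues λ = -4 ± 3i.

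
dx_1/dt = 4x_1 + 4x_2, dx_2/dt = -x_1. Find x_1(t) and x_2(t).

Coefficient matrix A = [[4, 4], [-1, 0]].
Characteristic polynomial det(A - λI) = λ^2 - 4λ + 4 = 0.
Single eigenvalue λ = 2 with algebraic multiplicity 2.
Eigenvector v = (-2,1); generalized eigenvector w with (A-λI)w=v is (1,-1).
General solution: e^(2t)[C_1·v + C_2·(t·v + w)].

x_1(t) = -2C_1e^(2t) - 2C_2te^(2t) + C_2e^(2t), x_2(t) = C_1e^(2t) + C_2te^(2t) - C_2e^(2t)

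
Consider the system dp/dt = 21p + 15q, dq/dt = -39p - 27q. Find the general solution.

Coefficient matrix A = [[21, 15], [-39, -27]].
Characteristic polynomial det(A - λI) = λ^2 + 6λ + 18 = 0.
Eigenvalues λ = -3 ± 3i (complex conjugate pair).
For λ=-3+3i: an eigenvector is (2,-3) - i(1,-2) = (2 - i, -3 + 2i).
A real fundamental pair from Re and Im of e^((-3+3i)t)v: X_1 = e^(-3t)(cos(3t)·(2,-3) + sin(3t)·(1,-2)), X_2 = e^(-3t)(sin(3t)·(2,-3) - cos(3t)·(1,-2)).
General solution: K_1X_1 + K_2X_2.

p(t) = K_1e^(-3t)sin(3t) + 2K_1e^(-3t)cos(3t) + 2K_2e^(-3t)sin(3t) - K_2e^(-3t)cos(3t), q(t) = -2K_1e^(-3t)sin(3t) - 3K_1e^(-3t)cos(3t) - 3K_2e^(-3t)sin(3t) + 2K_2e^(-3t)cos(3t)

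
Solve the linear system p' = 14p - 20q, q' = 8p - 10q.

Coefficient matrix A = [[14, -20], [8, -10]].
Characteristic polynomial det(A - λI) = λ^2 - 4λ + 20 = 0.
Eigenvalues λ = 2 ± 4i (complex conjugate pair).
For λ=2+4i: an eigenvector is (-2,-1) - i(-1,-1) = (-2 + i, -1 + i).
A real fundamental pair from Re and Im of e^((2+4i)t)v: X_1 = e^(2t)(cos(4t)·(-2,-1) + sin(4t)·(-1,-1)), X_2 = e^(2t)(sin(4t)·(-2,-1) - cos(4t)·(-1,-1)).
General solution: c_1X_1 + c_2X_2.

p(t) = -c_1e^(2t)sin(4t) - 2c_1e^(2t)cos(4t) - 2c_2e^(2t)sin(4t) + c_2e^(2t)cos(4t), q(t) = -c_1e^(2t)sin(4t) - c_1e^(2t)cos(4t) - c_2e^(2t)sin(4t) + c_2e^(2t)cos(4t)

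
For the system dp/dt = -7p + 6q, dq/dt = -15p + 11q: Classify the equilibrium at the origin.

unstable spiral

A = [[-7,6],[-15,11]]; det(A-λI) = λ^2 - 4λ + 13.
λ = 2 ± 3i: positive real part.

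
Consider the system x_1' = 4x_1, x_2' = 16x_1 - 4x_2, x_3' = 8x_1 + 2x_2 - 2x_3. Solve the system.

Coefficient matrix A = [[4, 0, 0], [16, -4, 0], [8, 2, -2]].
det(A - λI) = 0 gives eigenvalues λ = 4, -4, -2.
For λ=4: eigenvector (1,2,2).
For λ=-4: eigenvector (0,1,-1).
For λ=-2: eigenvector (0,0,1).
General solution: K_1e^(4t)(1,2,2) + K_2e^(-4t)(0,1,-1) + K_3e^(-2t)(0,0,1).

x_1(t) = K_1e^(4t), x_2(t) = 2K_1e^(4t) + K_2e^(-4t), x_3(t) = 2K_1e^(4t) - K_2e^(-4t) + K_3e^(-2t)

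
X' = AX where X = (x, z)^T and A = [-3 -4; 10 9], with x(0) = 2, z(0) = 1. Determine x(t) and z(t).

Coefficient matrix A = [[-3, -4], [10, 9]].
Characteristic polynomial det(A - λI) = λ^2 - 6λ + 13 = 0.
Eigenvalues λ = 3 ± 2i (complex conjugate pair).
For λ=3+2i: an eigenvector is (1,-1) - i(-1,2) = (1 + i, -1 - 2i).
A real fundamental pair from Re and Im of e^((3+2i)t)v: X_1 = e^(3t)(cos(2t)·(1,-1) + sin(2t)·(-1,2)), X_2 = e^(3t)(sin(2t)·(1,-1) - cos(2t)·(-1,2)).
General solution: C_1X_1 + C_2X_2.
Applying x(0)=2, z(0)=1 gives C_1=5, C_2=-3.

x(t) = -8e^(3t)sin(2t) + 2e^(3t)cos(2t), z(t) = 13e^(3t)sin(2t) + e^(3t)cos(2t)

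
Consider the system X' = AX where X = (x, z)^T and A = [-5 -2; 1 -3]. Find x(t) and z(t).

Coefficient matrix A = [[-5, -2], [1, -3]].
Characteristic polynomial det(A - λI) = λ^2 + 8λ + 17 = 0.
Eigenvalues λ = -4 ± i (complex conjugate pair).
For λ=-4+i: an eigenvector is (1,0) - i(-1,1) = (1 + i, 0 - i).
A real fundamental pair from Re and Im of e^((-4+i)t)v: X_1 = e^(-4t)(cos(t)·(1,0) + sin(t)·(-1,1)), X_2 = e^(-4t)(sin(t)·(1,0) - cos(t)·(-1,1)).
General solution: c_1X_1 + c_2X_2.

x(t) = -c_1e^(-4t)sin(t) + c_1e^(-4t)cos(t) + c_2e^(-4t)sin(t) + c_2e^(-4t)cos(t), z(t) = c_1e^(-4t)sin(t) - c_2e^(-4t)cos(t)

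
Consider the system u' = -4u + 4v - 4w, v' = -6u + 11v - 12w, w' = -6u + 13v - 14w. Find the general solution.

u(t) = C_2e^(-4t) - 2C_3e^(-2t), v(t) = C_1e^(-t) + 2C_2e^(-4t), w(t) = C_1e^(-t) + 2C_2e^(-4t) + C_3e^(-2t)

Coefficient matrix A = [[-4, 4, -4], [-6, 11, -12], [-6, 13, -14]].
det(A - λI) = 0 gives eigenvalues λ = -1, -4, -2.
For λ=-1: eigenvector (0,1,1).
For λ=-4: eigenvector (1,2,2).
For λ=-2: eigenvector (-2,0,1).
General solution: C_1e^(-t)(0,1,1) + C_2e^(-4t)(1,2,2) + C_3e^(-2t)(-2,0,1).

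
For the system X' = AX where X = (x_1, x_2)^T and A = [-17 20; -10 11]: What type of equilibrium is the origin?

A = [[-17,20],[-10,11]]; det(A-λI) = λ^2 + 6λ + 13.
λ = -3 ± 2i: negative real part.

stable spiral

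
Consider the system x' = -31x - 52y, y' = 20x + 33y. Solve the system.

Coefficient matrix A = [[-31, -52], [20, 33]].
Characteristic polynomial det(A - λI) = λ^2 - 2λ + 17 = 0.
Eigenvalues λ = 1 ± 4i (complex conjugate pair).
For λ=1+4i: an eigenvector is (2,-1) - i(-3,2) = (2 + 3i, -1 - 2i).
A real fundamental pair from Re and Im of e^((1+4i)t)v: X_1 = e^(t)(cos(4t)·(2,-1) + sin(4t)·(-3,2)), X_2 = e^(t)(sin(4t)·(2,-1) - cos(4t)·(-3,2)).
General solution: c_1X_1 + c_2X_2.

x(t) = -3c_1e^(t)sin(4t) + 2c_1e^(t)cos(4t) + 2c_2e^(t)sin(4t) + 3c_2e^(t)cos(4t), y(t) = 2c_1e^(t)sin(4t) - c_1e^(t)cos(4t) - c_2e^(t)sin(4t) - 2c_2e^(t)cos(4t)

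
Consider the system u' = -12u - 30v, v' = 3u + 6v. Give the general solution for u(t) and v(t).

u(t) = c_1e^(-3t)sin(3t) + 3c_1e^(-3t)cos(3t) + 3c_2e^(-3t)sin(3t) - c_2e^(-3t)cos(3t), v(t) = -c_1e^(-3t)cos(3t) - c_2e^(-3t)sin(3t)

Coefficient matrix A = [[-12, -30], [3, 6]].
Characteristic polynomial det(A - λI) = λ^2 + 6λ + 18 = 0.
Eigenvalues λ = -3 ± 3i (complex conjugate pair).
For λ=-3+3i: an eigenvector is (3,-1) - i(1,0) = (3 - i, -1).
A real fundamental pair from Re and Im of e^((-3+3i)t)v: X_1 = e^(-3t)(cos(3t)·(3,-1) + sin(3t)·(1,0)), X_2 = e^(-3t)(sin(3t)·(3,-1) - cos(3t)·(1,0)).
General solution: c_1X_1 + c_2X_2.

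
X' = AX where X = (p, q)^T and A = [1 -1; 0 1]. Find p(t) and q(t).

Coefficient matrix A = [[1, -1], [0, 1]].
Characteristic polynomial det(A - λI) = λ^2 - 2λ + 1 = 0.
Single eigenvalue λ = 1 with algebraic multiplicity 2.
Eigenvector v = (1,0); generalized eigenvector w with (A-λI)w=v is (-3,-1).
General solution: e^(t)[K_1·v + K_2·(t·v + w)].

p(t) = K_1e^(t) + K_2te^(t) - 3K_2e^(t), q(t) = -K_2e^(t)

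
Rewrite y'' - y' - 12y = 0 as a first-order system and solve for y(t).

y(t) = C_1e^(4t) + C_2e^(-3t)

Let x_1 = y, x_2 = y'. Then x_1' = x_2 and x_2' = 12x_1 + x_2.
A = [[0,1],[12,1]]; det(A-λI) = λ^2 - λ - 12.
Eigenvalues λ = 4, -3 with eigenvectors (1,4), (1,-3).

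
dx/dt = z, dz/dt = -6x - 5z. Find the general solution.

Coefficient matrix A = [[0, 1], [-6, -5]].
Characteristic polynomial det(A - λI) = λ^2 + 5λ + 6 = 0.
Eigenvalues λ = -3, -2.
For λ=-3: (A-λI) row 1 is [3, 1], so an eigenvector is (-1, 3).
For λ=-2: (A-λI) row 1 is [2, 1], so an eigenvector is (1, -2).
General solution: C_1e^(-3t)(-1,3) + C_2e^(-2t)(1,-2).

x(t) = -C_1e^(-3t) + C_2e^(-2t), z(t) = 3C_1e^(-3t) - 2C_2e^(-2t)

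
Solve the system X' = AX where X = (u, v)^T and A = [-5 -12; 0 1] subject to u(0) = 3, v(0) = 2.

Coefficient matrix A = [[-5, -12], [0, 1]].
Characteristic polynomial det(A - λI) = λ^2 + 4λ - 5 = 0.
Eigenvalues λ = 1, -5.
For λ=1: (A-λI) row 1 is [-6, -12], so an eigenvector is (-2, 1).
For λ=-5: (A-λI) row 1 is [0, -12], so an eigenvector is (1, 0).
General solution: c_1e^(t)(-2,1) + c_2e^(-5t)(1,0).
Applying u(0)=3, v(0)=2 gives c_1=2, c_2=7.

u(t) = -4e^(t) + 7e^(-5t), v(t) = 2e^(t)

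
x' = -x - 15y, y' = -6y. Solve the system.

Coefficient matrix A = [[-1, -15], [0, -6]].
Characteristic polynomial det(A - λI) = λ^2 + 7λ + 6 = 0.
Eigenvalues λ = -6, -1.
For λ=-6: (A-λI) row 1 is [5, -15], so an eigenvector is (-3, -1).
For λ=-1: (A-λI) row 1 is [0, -15], so an eigenvector is (-1, 0).
General solution: C_1e^(-6t)(-3,-1) + C_2e^(-t)(-1,0).

x(t) = -3C_1e^(-6t) - C_2e^(-t), y(t) = -C_1e^(-6t)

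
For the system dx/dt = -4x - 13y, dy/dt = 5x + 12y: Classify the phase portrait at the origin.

A = [[-4,-13],[5,12]]; det(A-λI) = λ^2 - 8λ + 17.
λ = 4 ± i: positive real part.

unstable spiral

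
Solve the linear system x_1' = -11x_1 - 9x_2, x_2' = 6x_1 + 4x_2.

Coefficient matrix A = [[-11, -9], [6, 4]].
Characteristic polynomial det(A - λI) = λ^2 + 7λ + 10 = 0.
Eigenvalues λ = -5, -2.
For λ=-5: (A-λI) row 1 is [-6, -9], so an eigenvector is (-3, 2).
For λ=-2: (A-λI) row 1 is [-9, -9], so an eigenvector is (1, -1).
General solution: K_1e^(-5t)(-3,2) + K_2e^(-2t)(1,-1).

x_1(t) = -3K_1e^(-5t) + K_2e^(-2t), x_2(t) = 2K_1e^(-5t) - K_2e^(-2t)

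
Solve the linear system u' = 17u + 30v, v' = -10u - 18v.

Coefficient matrix A = [[17, 30], [-10, -18]].
Characteristic polynomial det(A - λI) = λ^2 + λ - 6 = 0.
Eigenvalues λ = -3, 2.
For λ=-3: (A-λI) row 1 is [20, 30], so an eigenvector is (-3, 2).
For λ=2: (A-λI) row 1 is [15, 30], so an eigenvector is (-2, 1).
General solution: K_1e^(-3t)(-3,2) + K_2e^(2t)(-2,1).

u(t) = -3K_1e^(-3t) - 2K_2e^(2t), v(t) = 2K_1e^(-3t) + K_2e^(2t)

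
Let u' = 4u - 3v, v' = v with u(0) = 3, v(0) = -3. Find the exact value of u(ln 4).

A = [[4,-3],[0,1]]; eigenvalues λ = 1, 4.
Eigenvectors: (1,1) for λ=1, (-1,0) for λ=4.
From the initial condition, c_1 = -3, c_2 = -6.
u(ln 4) = (-3)(4^1)(1) + (-6)(4^4)(-1) = 1524.

1524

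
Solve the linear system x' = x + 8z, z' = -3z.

x(t) = -2K_1e^(-3t) - K_2e^(t), z(t) = K_1e^(-3t)

Coefficient matrix A = [[1, 8], [0, -3]].
Characteristic polynomial det(A - λI) = λ^2 + 2λ - 3 = 0.
Eigenvalues λ = -3, 1.
For λ=-3: (A-λI) row 1 is [4, 8], so an eigenvector is (-2, 1).
For λ=1: (A-λI) row 1 is [0, 8], so an eigenvector is (-1, 0).
General solution: K_1e^(-3t)(-2,1) + K_2e^(t)(-1,0).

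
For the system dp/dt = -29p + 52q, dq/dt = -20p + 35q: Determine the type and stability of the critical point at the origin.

unstable spiral

A = [[-29,52],[-20,35]]; det(A-λI) = λ^2 - 6λ + 25.
λ = 3 ± 4i: positive real part.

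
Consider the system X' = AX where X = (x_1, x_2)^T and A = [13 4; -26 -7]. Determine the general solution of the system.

x_1(t) = c_1e^(3t)sin(2t) - c_1e^(3t)cos(2t) - c_2e^(3t)sin(2t) - c_2e^(3t)cos(2t), x_2(t) = -2c_1e^(3t)sin(2t) + 3c_1e^(3t)cos(2t) + 3c_2e^(3t)sin(2t) + 2c_2e^(3t)cos(2t)

Coefficient matrix A = [[13, 4], [-26, -7]].
Characteristic polynomial det(A - λI) = λ^2 - 6λ + 13 = 0.
Eigenvalues λ = 3 ± 2i (complex conjugate pair).
For λ=3+2i: an eigenvector is (-1,3) - i(1,-2) = (-1 - i, 3 + 2i).
A real fundamental pair from Re and Im of e^((3+2i)t)v: X_1 = e^(3t)(cos(2t)·(-1,3) + sin(2t)·(1,-2)), X_2 = e^(3t)(sin(2t)·(-1,3) - cos(2t)·(1,-2)).
General solution: c_1X_1 + c_2X_2.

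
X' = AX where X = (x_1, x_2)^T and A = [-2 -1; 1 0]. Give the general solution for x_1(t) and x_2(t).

Coefficient matrix A = [[-2, -1], [1, 0]].
Characteristic polynomial det(A - λI) = λ^2 + 2λ + 1 = 0.
Single eigenvalue λ = -1 with algebraic multiplicity 2.
Eigenvector v = (1,-1); generalized eigenvector w with (A-λI)w=v is (0,-1).
General solution: e^(-t)[K_1·v + K_2·(t·v + w)].

x_1(t) = K_1e^(-t) + K_2te^(-t), x_2(t) = -K_1e^(-t) - K_2te^(-t) - K_2e^(-t)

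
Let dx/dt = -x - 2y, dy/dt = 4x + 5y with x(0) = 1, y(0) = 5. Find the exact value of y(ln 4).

A = [[-1,-2],[4,5]]; eigenvalues λ = 3, 1.
Eigenvectors: (-1,2) for λ=3, (-1,1) for λ=1.
From the initial condition, c_1 = 6, c_2 = -7.
y(ln 4) = (6)(4^3)(2) + (-7)(4^1)(1) = 740.

740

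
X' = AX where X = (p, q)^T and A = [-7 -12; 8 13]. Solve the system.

Coefficient matrix A = [[-7, -12], [8, 13]].
Characteristic polynomial det(A - λI) = λ^2 - 6λ + 5 = 0.
Eigenvalues λ = 1, 5.
For λ=1: (A-λI) row 1 is [-8, -12], so an eigenvector is (-3, 2).
For λ=5: (A-λI) row 1 is [-12, -12], so an eigenvector is (-1, 1).
General solution: K_1e^(t)(-3,2) + K_2e^(5t)(-1,1).

p(t) = -3K_1e^(t) - K_2e^(5t), q(t) = 2K_1e^(t) + K_2e^(5t)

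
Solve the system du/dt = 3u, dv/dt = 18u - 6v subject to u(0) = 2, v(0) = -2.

u(t) = 2e^(3t), v(t) = 4e^(3t) - 6e^(-6t)

Coefficient matrix A = [[3, 0], [18, -6]].
Characteristic polynomial det(A - λI) = λ^2 + 3λ - 18 = 0.
Eigenvalues λ = -6, 3.
For λ=-6: (A-λI) row 1 is [9, 0], so an eigenvector is (0, 1).
For λ=3: (A-λI) row 2 is [18, -9], so an eigenvector is (-1, -2).
General solution: K_1e^(-6t)(0,1) + K_2e^(3t)(-1,-2).
Applying u(0)=2, v(0)=-2 gives K_1=-6, K_2=-2.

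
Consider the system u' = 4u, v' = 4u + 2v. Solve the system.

u(t) = C_2e^(4t), v(t) = C_1e^(2t) + 2C_2e^(4t)

Coefficient matrix A = [[4, 0], [4, 2]].
Characteristic polynomial det(A - λI) = λ^2 - 6λ + 8 = 0.
Eigenvalues λ = 2, 4.
For λ=2: (A-λI) row 1 is [2, 0], so an eigenvector is (0, 1).
For λ=4: (A-λI) row 2 is [4, -2], so an eigenvector is (1, 2).
General solution: C_1e^(2t)(0,1) + C_2e^(4t)(1,2).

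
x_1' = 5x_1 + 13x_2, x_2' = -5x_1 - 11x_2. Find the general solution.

x_1(t) = 2C_1e^(-3t)sin(t) - 3C_1e^(-3t)cos(t) - 3C_2e^(-3t)sin(t) - 2C_2e^(-3t)cos(t), x_2(t) = -C_1e^(-3t)sin(t) + 2C_1e^(-3t)cos(t) + 2C_2e^(-3t)sin(t) + C_2e^(-3t)cos(t)

Coefficient matrix A = [[5, 13], [-5, -11]].
Characteristic polynomial det(A - λI) = λ^2 + 6λ + 10 = 0.
Eigenvalues λ = -3 ± i (complex conjugate pair).
For λ=-3+i: an eigenvector is (-3,2) - i(2,-1) = (-3 - 2i, 2 + i).
A real fundamental pair from Re and Im of e^((-3+i)t)v: X_1 = e^(-3t)(cos(t)·(-3,2) + sin(t)·(2,-1)), X_2 = e^(-3t)(sin(t)·(-3,2) - cos(t)·(2,-1)).
General solution: C_1X_1 + C_2X_2.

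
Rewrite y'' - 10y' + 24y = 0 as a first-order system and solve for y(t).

y(t) = C_1e^(4t) + C_2e^(6t)

Let x_1 = y, x_2 = y'. Then x_1' = x_2 and x_2' = -24x_1 + 10x_2.
A = [[0,1],[-24,10]]; det(A-λI) = λ^2 - 10λ + 24.
Eigenvalues λ = 4, 6 with eigenvectors (1,4), (1,6).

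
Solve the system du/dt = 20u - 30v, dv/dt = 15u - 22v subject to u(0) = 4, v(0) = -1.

Coefficient matrix A = [[20, -30], [15, -22]].
Characteristic polynomial det(A - λI) = λ^2 + 2λ + 10 = 0.
Eigenvalues λ = -1 ± 3i (complex conjugate pair).
For λ=-1+3i: an eigenvector is (3,2) - i(1,1) = (3 - i, 2 - i).
A real fundamental pair from Re and Im of e^((-1+3i)t)v: X_1 = e^(-t)(cos(3t)·(3,2) + sin(3t)·(1,1)), X_2 = e^(-t)(sin(3t)·(3,2) - cos(3t)·(1,1)).
General solution: C_1X_1 + C_2X_2.
Applying u(0)=4, v(0)=-1 gives C_1=5, C_2=11.

u(t) = 38e^(-t)sin(3t) + 4e^(-t)cos(3t), v(t) = 27e^(-t)sin(3t) - e^(-t)cos(3t)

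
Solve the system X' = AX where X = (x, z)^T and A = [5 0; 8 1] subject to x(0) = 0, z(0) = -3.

Coefficient matrix A = [[5, 0], [8, 1]].
Characteristic polynomial det(A - λI) = λ^2 - 6λ + 5 = 0.
Eigenvalues λ = 1, 5.
For λ=1: (A-λI) row 1 is [4, 0], so an eigenvector is (0, 1).
For λ=5: (A-λI) row 2 is [8, -4], so an eigenvector is (-1, -2).
General solution: K_1e^(t)(0,1) + K_2e^(5t)(-1,-2).
Applying x(0)=0, z(0)=-3 gives K_1=-3, K_2=0.

x(t) = 0, z(t) = -3e^(t)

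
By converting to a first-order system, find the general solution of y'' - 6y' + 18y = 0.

y(t) = C_1e^(3t)cos(3t) + C_2e^(3t)sin(3t)

Let x_1 = y, x_2 = y'. Then x_1' = x_2 and x_2' = -18x_1 + 6x_2.
A = [[0,1],[-18,6]]; det(A-λI) = λ^2 - 6λ + 18.
Eigenvalues λ = 3 ± 3i.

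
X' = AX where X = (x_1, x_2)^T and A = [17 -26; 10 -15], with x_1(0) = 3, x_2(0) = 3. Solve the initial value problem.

x_1(t) = -15e^(t)sin(2t) + 3e^(t)cos(2t), x_2(t) = -9e^(t)sin(2t) + 3e^(t)cos(2t)

Coefficient matrix A = [[17, -26], [10, -15]].
Characteristic polynomial det(A - λI) = λ^2 - 2λ + 5 = 0.
Eigenvalues λ = 1 ± 2i (complex conjugate pair).
For λ=1+2i: an eigenvector is (3,2) - i(-2,-1) = (3 + 2i, 2 + i).
A real fundamental pair from Re and Im of e^((1+2i)t)v: X_1 = e^(t)(cos(2t)·(3,2) + sin(2t)·(-2,-1)), X_2 = e^(t)(sin(2t)·(3,2) - cos(2t)·(-2,-1)).
General solution: c_1X_1 + c_2X_2.
Applying x_1(0)=3, x_2(0)=3 gives c_1=3, c_2=-3.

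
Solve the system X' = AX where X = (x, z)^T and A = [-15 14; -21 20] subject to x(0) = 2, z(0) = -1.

Coefficient matrix A = [[-15, 14], [-21, 20]].
Characteristic polynomial det(A - λI) = λ^2 - 5λ - 6 = 0.
Eigenvalues λ = 6, -1.
For λ=6: (A-λI) row 1 is [-21, 14], so an eigenvector is (2, 3).
For λ=-1: (A-λI) row 1 is [-14, 14], so an eigenvector is (1, 1).
General solution: K_1e^(6t)(2,3) + K_2e^(-t)(1,1).
Applying x(0)=2, z(0)=-1 gives K_1=-3, K_2=8.

x(t) = -6e^(6t) + 8e^(-t), z(t) = -9e^(6t) + 8e^(-t)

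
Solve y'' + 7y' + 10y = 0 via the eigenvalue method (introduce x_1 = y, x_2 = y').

y(t) = K_1e^(-5t) + K_2e^(-2t)

Let x_1 = y, x_2 = y'. Then x_1' = x_2 and x_2' = -10x_1 - 7x_2.
A = [[0,1],[-10,-7]]; det(A-λI) = λ^2 + 7λ + 10.
Eigenvalues λ = -5, -2 with eigenvectors (1,-5), (1,-2).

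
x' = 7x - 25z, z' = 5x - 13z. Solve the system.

x(t) = C_1e^(-3t)sin(5t) - 2C_1e^(-3t)cos(5t) - 2C_2e^(-3t)sin(5t) - C_2e^(-3t)cos(5t), z(t) = -C_1e^(-3t)cos(5t) - C_2e^(-3t)sin(5t)

Coefficient matrix A = [[7, -25], [5, -13]].
Characteristic polynomial det(A - λI) = λ^2 + 6λ + 34 = 0.
Eigenvalues λ = -3 ± 5i (complex conjugate pair).
For λ=-3+5i: an eigenvector is (-2,-1) - i(1,0) = (-2 - i, -1).
A real fundamental pair from Re and Im of e^((-3+5i)t)v: X_1 = e^(-3t)(cos(5t)·(-2,-1) + sin(5t)·(1,0)), X_2 = e^(-3t)(sin(5t)·(-2,-1) - cos(5t)·(1,0)).
General solution: C_1X_1 + C_2X_2.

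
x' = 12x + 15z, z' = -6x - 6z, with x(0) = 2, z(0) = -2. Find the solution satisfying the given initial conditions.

Coefficient matrix A = [[12, 15], [-6, -6]].
Characteristic polynomial det(A - λI) = λ^2 - 6λ + 18 = 0.
Eigenvalues λ = 3 ± 3i (complex conjugate pair).
For λ=3+3i: an eigenvector is (-1,1) - i(2,-1) = (-1 - 2i, 1 + i).
A real fundamental pair from Re and Im of e^((3+3i)t)v: X_1 = e^(3t)(cos(3t)·(-1,1) + sin(3t)·(2,-1)), X_2 = e^(3t)(sin(3t)·(-1,1) - cos(3t)·(2,-1)).
General solution: K_1X_1 + K_2X_2.
Applying x(0)=2, z(0)=-2 gives K_1=-2, K_2=0.

x(t) = -4e^(3t)sin(3t) + 2e^(3t)cos(3t), z(t) = 2e^(3t)sin(3t) - 2e^(3t)cos(3t)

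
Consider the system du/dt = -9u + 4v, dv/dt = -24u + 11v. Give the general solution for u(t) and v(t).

u(t) = c_1e^(-t) + c_2e^(3t), v(t) = 2c_1e^(-t) + 3c_2e^(3t)

Coefficient matrix A = [[-9, 4], [-24, 11]].
Characteristic polynomial det(A - λI) = λ^2 - 2λ - 3 = 0.
Eigenvalues λ = -1, 3.
For λ=-1: (A-λI) row 1 is [-8, 4], so an eigenvector is (1, 2).
For λ=3: (A-λI) row 1 is [-12, 4], so an eigenvector is (1, 3).
General solution: c_1e^(-t)(1,2) + c_2e^(3t)(1,3).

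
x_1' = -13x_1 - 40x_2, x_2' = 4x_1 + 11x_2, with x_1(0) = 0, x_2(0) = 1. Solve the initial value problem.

x_1(t) = -10e^(-t)sin(4t), x_2(t) = 3e^(-t)sin(4t) + e^(-t)cos(4t)

Coefficient matrix A = [[-13, -40], [4, 11]].
Characteristic polynomial det(A - λI) = λ^2 + 2λ + 17 = 0.
Eigenvalues λ = -1 ± 4i (complex conjugate pair).
For λ=-1+4i: an eigenvector is (-1,0) - i(3,-1) = (-1 - 3i, 0 + i).
A real fundamental pair from Re and Im of e^((-1+4i)t)v: X_1 = e^(-t)(cos(4t)·(-1,0) + sin(4t)·(3,-1)), X_2 = e^(-t)(sin(4t)·(-1,0) - cos(4t)·(3,-1)).
General solution: c_1X_1 + c_2X_2.
Applying x_1(0)=0, x_2(0)=1 gives c_1=-3, c_2=1.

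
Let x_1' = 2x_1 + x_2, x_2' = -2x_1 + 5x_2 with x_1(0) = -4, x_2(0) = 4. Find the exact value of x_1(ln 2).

32

A = [[2,1],[-2,5]]; eigenvalues λ = 3, 4.
Eigenvectors: (-1,-1) for λ=3, (-1,-2) for λ=4.
From the initial condition, c_1 = 12, c_2 = -8.
x_1(ln 2) = (12)(2^3)(-1) + (-8)(2^4)(-1) = 32.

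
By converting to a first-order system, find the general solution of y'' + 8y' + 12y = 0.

Let x_1 = y, x_2 = y'. Then x_1' = x_2 and x_2' = -12x_1 - 8x_2.
A = [[0,1],[-12,-8]]; det(A-λI) = λ^2 + 8λ + 12.
Eigenvalues λ = -2, -6 with eigenvectors (1,-2), (1,-6).

y(t) = K_1e^(-2t) + K_2e^(-6t)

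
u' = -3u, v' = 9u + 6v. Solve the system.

u(t) = c_1e^(-3t), v(t) = -c_1e^(-3t) - c_2e^(6t)

Coefficient matrix A = [[-3, 0], [9, 6]].
Characteristic polynomial det(A - λI) = λ^2 - 3λ - 18 = 0.
Eigenvalues λ = -3, 6.
For λ=-3: (A-λI) row 2 is [9, 9], so an eigenvector is (1, -1).
For λ=6: (A-λI) row 1 is [-9, 0], so an eigenvector is (0, -1).
General solution: c_1e^(-3t)(1,-1) + c_2e^(6t)(0,-1).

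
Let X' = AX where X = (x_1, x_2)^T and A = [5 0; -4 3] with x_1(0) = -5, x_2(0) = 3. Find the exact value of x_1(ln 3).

A = [[5,0],[-4,3]]; eigenvalues λ = 5, 3.
Eigenvectors: (1,-2) for λ=5, (0,-1) for λ=3.
From the initial condition, c_1 = -5, c_2 = 7.
x_1(ln 3) = (-5)(3^5)(1) + (7)(3^3)(0) = -1215.

-1215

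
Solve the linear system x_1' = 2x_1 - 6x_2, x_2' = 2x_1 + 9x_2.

x_1(t) = -2K_1e^(5t) + 3K_2e^(6t), x_2(t) = K_1e^(5t) - 2K_2e^(6t)

Coefficient matrix A = [[2, -6], [2, 9]].
Characteristic polynomial det(A - λI) = λ^2 - 11λ + 30 = 0.
Eigenvalues λ = 5, 6.
For λ=5: (A-λI) row 1 is [-3, -6], so an eigenvector is (-2, 1).
For λ=6: (A-λI) row 1 is [-4, -6], so an eigenvector is (3, -2).
General solution: K_1e^(5t)(-2,1) + K_2e^(6t)(3,-2).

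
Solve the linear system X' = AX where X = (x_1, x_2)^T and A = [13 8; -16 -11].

x_1(t) = -K_1e^(-3t) - K_2e^(5t), x_2(t) = 2K_1e^(-3t) + K_2e^(5t)

Coefficient matrix A = [[13, 8], [-16, -11]].
Characteristic polynomial det(A - λI) = λ^2 - 2λ - 15 = 0.
Eigenvalues λ = -3, 5.
For λ=-3: (A-λI) row 1 is [16, 8], so an eigenvector is (-1, 2).
For λ=5: (A-λI) row 1 is [8, 8], so an eigenvector is (-1, 1).
General solution: K_1e^(-3t)(-1,2) + K_2e^(5t)(-1,1).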